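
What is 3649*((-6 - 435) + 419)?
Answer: -80278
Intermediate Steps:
3649*((-6 - 435) + 419) = 3649*(-441 + 419) = 3649*(-22) = -80278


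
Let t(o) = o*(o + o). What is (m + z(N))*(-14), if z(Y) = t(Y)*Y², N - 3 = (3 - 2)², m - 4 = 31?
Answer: -7658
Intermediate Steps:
m = 35 (m = 4 + 31 = 35)
t(o) = 2*o² (t(o) = o*(2*o) = 2*o²)
N = 4 (N = 3 + (3 - 2)² = 3 + 1² = 3 + 1 = 4)
z(Y) = 2*Y⁴ (z(Y) = (2*Y²)*Y² = 2*Y⁴)
(m + z(N))*(-14) = (35 + 2*4⁴)*(-14) = (35 + 2*256)*(-14) = (35 + 512)*(-14) = 547*(-14) = -7658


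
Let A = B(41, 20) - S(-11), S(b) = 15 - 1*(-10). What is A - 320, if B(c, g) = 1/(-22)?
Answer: -7591/22 ≈ -345.05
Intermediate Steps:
S(b) = 25 (S(b) = 15 + 10 = 25)
B(c, g) = -1/22
A = -551/22 (A = -1/22 - 1*25 = -1/22 - 25 = -551/22 ≈ -25.045)
A - 320 = -551/22 - 320 = -7591/22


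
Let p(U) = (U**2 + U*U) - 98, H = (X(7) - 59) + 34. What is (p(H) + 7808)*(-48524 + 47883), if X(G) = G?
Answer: -5357478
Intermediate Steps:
H = -18 (H = (7 - 59) + 34 = -52 + 34 = -18)
p(U) = -98 + 2*U**2 (p(U) = (U**2 + U**2) - 98 = 2*U**2 - 98 = -98 + 2*U**2)
(p(H) + 7808)*(-48524 + 47883) = ((-98 + 2*(-18)**2) + 7808)*(-48524 + 47883) = ((-98 + 2*324) + 7808)*(-641) = ((-98 + 648) + 7808)*(-641) = (550 + 7808)*(-641) = 8358*(-641) = -5357478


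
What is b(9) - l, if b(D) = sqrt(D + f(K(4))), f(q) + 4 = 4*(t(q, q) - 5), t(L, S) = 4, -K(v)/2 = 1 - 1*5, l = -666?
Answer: 667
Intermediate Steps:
K(v) = 8 (K(v) = -2*(1 - 1*5) = -2*(1 - 5) = -2*(-4) = 8)
f(q) = -8 (f(q) = -4 + 4*(4 - 5) = -4 + 4*(-1) = -4 - 4 = -8)
b(D) = sqrt(-8 + D) (b(D) = sqrt(D - 8) = sqrt(-8 + D))
b(9) - l = sqrt(-8 + 9) - 1*(-666) = sqrt(1) + 666 = 1 + 666 = 667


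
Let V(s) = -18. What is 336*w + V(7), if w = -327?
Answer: -109890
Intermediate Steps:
336*w + V(7) = 336*(-327) - 18 = -109872 - 18 = -109890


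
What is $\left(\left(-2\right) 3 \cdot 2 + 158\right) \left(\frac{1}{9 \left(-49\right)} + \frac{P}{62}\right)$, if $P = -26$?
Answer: $- \frac{841544}{13671} \approx -61.557$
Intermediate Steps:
$\left(\left(-2\right) 3 \cdot 2 + 158\right) \left(\frac{1}{9 \left(-49\right)} + \frac{P}{62}\right) = \left(\left(-2\right) 3 \cdot 2 + 158\right) \left(\frac{1}{9 \left(-49\right)} - \frac{26}{62}\right) = \left(\left(-6\right) 2 + 158\right) \left(\frac{1}{9} \left(- \frac{1}{49}\right) - \frac{13}{31}\right) = \left(-12 + 158\right) \left(- \frac{1}{441} - \frac{13}{31}\right) = 146 \left(- \frac{5764}{13671}\right) = - \frac{841544}{13671}$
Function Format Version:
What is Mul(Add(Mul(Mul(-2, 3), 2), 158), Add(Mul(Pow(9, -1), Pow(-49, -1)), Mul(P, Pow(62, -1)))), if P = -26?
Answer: Rational(-841544, 13671) ≈ -61.557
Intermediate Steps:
Mul(Add(Mul(Mul(-2, 3), 2), 158), Add(Mul(Pow(9, -1), Pow(-49, -1)), Mul(P, Pow(62, -1)))) = Mul(Add(Mul(Mul(-2, 3), 2), 158), Add(Mul(Pow(9, -1), Pow(-49, -1)), Mul(-26, Pow(62, -1)))) = Mul(Add(Mul(-6, 2), 158), Add(Mul(Rational(1, 9), Rational(-1, 49)), Mul(-26, Rational(1, 62)))) = Mul(Add(-12, 158), Add(Rational(-1, 441), Rational(-13, 31))) = Mul(146, Rational(-5764, 13671)) = Rational(-841544, 13671)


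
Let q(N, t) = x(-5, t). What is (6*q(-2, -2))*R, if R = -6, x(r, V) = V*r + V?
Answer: -288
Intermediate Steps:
x(r, V) = V + V*r
q(N, t) = -4*t (q(N, t) = t*(1 - 5) = t*(-4) = -4*t)
(6*q(-2, -2))*R = (6*(-4*(-2)))*(-6) = (6*8)*(-6) = 48*(-6) = -288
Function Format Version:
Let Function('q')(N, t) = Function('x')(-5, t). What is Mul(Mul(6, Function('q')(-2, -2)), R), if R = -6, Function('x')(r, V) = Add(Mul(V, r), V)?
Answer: -288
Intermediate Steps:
Function('x')(r, V) = Add(V, Mul(V, r))
Function('q')(N, t) = Mul(-4, t) (Function('q')(N, t) = Mul(t, Add(1, -5)) = Mul(t, -4) = Mul(-4, t))
Mul(Mul(6, Function('q')(-2, -2)), R) = Mul(Mul(6, Mul(-4, -2)), -6) = Mul(Mul(6, 8), -6) = Mul(48, -6) = -288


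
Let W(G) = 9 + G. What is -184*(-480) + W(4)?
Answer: 88333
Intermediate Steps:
-184*(-480) + W(4) = -184*(-480) + (9 + 4) = 88320 + 13 = 88333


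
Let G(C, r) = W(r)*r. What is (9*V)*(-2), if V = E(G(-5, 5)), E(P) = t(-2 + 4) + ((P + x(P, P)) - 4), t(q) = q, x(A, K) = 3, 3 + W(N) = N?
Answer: -198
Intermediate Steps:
W(N) = -3 + N
G(C, r) = r*(-3 + r) (G(C, r) = (-3 + r)*r = r*(-3 + r))
E(P) = 1 + P (E(P) = (-2 + 4) + ((P + 3) - 4) = 2 + ((3 + P) - 4) = 2 + (-1 + P) = 1 + P)
V = 11 (V = 1 + 5*(-3 + 5) = 1 + 5*2 = 1 + 10 = 11)
(9*V)*(-2) = (9*11)*(-2) = 99*(-2) = -198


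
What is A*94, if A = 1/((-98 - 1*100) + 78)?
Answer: -47/60 ≈ -0.78333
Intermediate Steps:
A = -1/120 (A = 1/((-98 - 100) + 78) = 1/(-198 + 78) = 1/(-120) = -1/120 ≈ -0.0083333)
A*94 = -1/120*94 = -47/60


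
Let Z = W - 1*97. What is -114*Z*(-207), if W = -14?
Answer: -2619378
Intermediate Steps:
Z = -111 (Z = -14 - 1*97 = -14 - 97 = -111)
-114*Z*(-207) = -114*(-111)*(-207) = 12654*(-207) = -2619378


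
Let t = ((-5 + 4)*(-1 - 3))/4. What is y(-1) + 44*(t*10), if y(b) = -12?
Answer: 428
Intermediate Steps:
t = 1 (t = -1*(-4)*(¼) = 4*(¼) = 1)
y(-1) + 44*(t*10) = -12 + 44*(1*10) = -12 + 44*10 = -12 + 440 = 428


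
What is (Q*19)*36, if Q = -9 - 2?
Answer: -7524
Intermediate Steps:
Q = -11
(Q*19)*36 = -11*19*36 = -209*36 = -7524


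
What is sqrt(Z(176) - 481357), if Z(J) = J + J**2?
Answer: I*sqrt(450205) ≈ 670.97*I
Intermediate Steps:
sqrt(Z(176) - 481357) = sqrt(176*(1 + 176) - 481357) = sqrt(176*177 - 481357) = sqrt(31152 - 481357) = sqrt(-450205) = I*sqrt(450205)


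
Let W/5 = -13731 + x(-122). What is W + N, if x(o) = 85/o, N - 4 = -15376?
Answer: -10251719/122 ≈ -84031.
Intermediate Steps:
N = -15372 (N = 4 - 15376 = -15372)
W = -8376335/122 (W = 5*(-13731 + 85/(-122)) = 5*(-13731 + 85*(-1/122)) = 5*(-13731 - 85/122) = 5*(-1675267/122) = -8376335/122 ≈ -68659.)
W + N = -8376335/122 - 15372 = -10251719/122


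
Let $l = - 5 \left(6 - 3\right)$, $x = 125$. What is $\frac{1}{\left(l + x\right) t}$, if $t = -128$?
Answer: $- \frac{1}{14080} \approx -7.1023 \cdot 10^{-5}$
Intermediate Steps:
$l = -15$ ($l = \left(-5\right) 3 = -15$)
$\frac{1}{\left(l + x\right) t} = \frac{1}{\left(-15 + 125\right) \left(-128\right)} = \frac{1}{110 \left(-128\right)} = \frac{1}{-14080} = - \frac{1}{14080}$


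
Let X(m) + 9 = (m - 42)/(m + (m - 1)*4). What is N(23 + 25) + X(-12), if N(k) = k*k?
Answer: 73467/32 ≈ 2295.8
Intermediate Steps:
N(k) = k²
X(m) = -9 + (-42 + m)/(-4 + 5*m) (X(m) = -9 + (m - 42)/(m + (m - 1)*4) = -9 + (-42 + m)/(m + (-1 + m)*4) = -9 + (-42 + m)/(m + (-4 + 4*m)) = -9 + (-42 + m)/(-4 + 5*m))
N(23 + 25) + X(-12) = (23 + 25)² + 2*(-3 - 22*(-12))/(-4 + 5*(-12)) = 48² + 2*(-3 + 264)/(-4 - 60) = 2304 + 2*261/(-64) = 2304 + 2*(-1/64)*261 = 2304 - 261/32 = 73467/32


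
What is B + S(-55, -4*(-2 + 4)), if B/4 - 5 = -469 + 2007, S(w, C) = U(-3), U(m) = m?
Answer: 6169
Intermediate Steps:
S(w, C) = -3
B = 6172 (B = 20 + 4*(-469 + 2007) = 20 + 4*1538 = 20 + 6152 = 6172)
B + S(-55, -4*(-2 + 4)) = 6172 - 3 = 6169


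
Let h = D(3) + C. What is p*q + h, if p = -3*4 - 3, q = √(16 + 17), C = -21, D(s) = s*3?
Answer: -12 - 15*√33 ≈ -98.168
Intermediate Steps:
D(s) = 3*s
q = √33 ≈ 5.7446
p = -15 (p = -12 - 3 = -15)
h = -12 (h = 3*3 - 21 = 9 - 21 = -12)
p*q + h = -15*√33 - 12 = -12 - 15*√33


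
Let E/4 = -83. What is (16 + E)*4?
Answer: -1264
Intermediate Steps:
E = -332 (E = 4*(-83) = -332)
(16 + E)*4 = (16 - 332)*4 = -316*4 = -1264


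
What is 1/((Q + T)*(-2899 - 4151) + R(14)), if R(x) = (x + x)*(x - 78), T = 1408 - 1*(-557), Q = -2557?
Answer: 1/4171808 ≈ 2.3970e-7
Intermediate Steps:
T = 1965 (T = 1408 + 557 = 1965)
R(x) = 2*x*(-78 + x) (R(x) = (2*x)*(-78 + x) = 2*x*(-78 + x))
1/((Q + T)*(-2899 - 4151) + R(14)) = 1/((-2557 + 1965)*(-2899 - 4151) + 2*14*(-78 + 14)) = 1/(-592*(-7050) + 2*14*(-64)) = 1/(4173600 - 1792) = 1/4171808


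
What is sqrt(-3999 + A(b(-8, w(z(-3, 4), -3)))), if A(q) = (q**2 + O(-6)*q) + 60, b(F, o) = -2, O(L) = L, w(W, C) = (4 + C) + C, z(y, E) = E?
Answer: I*sqrt(3923) ≈ 62.634*I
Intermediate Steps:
w(W, C) = 4 + 2*C
A(q) = 60 + q**2 - 6*q (A(q) = (q**2 - 6*q) + 60 = 60 + q**2 - 6*q)
sqrt(-3999 + A(b(-8, w(z(-3, 4), -3)))) = sqrt(-3999 + (60 + (-2)**2 - 6*(-2))) = sqrt(-3999 + (60 + 4 + 12)) = sqrt(-3999 + 76) = sqrt(-3923) = I*sqrt(3923)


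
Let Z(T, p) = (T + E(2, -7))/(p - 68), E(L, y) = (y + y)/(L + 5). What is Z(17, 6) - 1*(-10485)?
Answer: 650055/62 ≈ 10485.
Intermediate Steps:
E(L, y) = 2*y/(5 + L) (E(L, y) = (2*y)/(5 + L) = 2*y/(5 + L))
Z(T, p) = (-2 + T)/(-68 + p) (Z(T, p) = (T + 2*(-7)/(5 + 2))/(p - 68) = (T + 2*(-7)/7)/(-68 + p) = (T + 2*(-7)*(1/7))/(-68 + p) = (T - 2)/(-68 + p) = (-2 + T)/(-68 + p))
Z(17, 6) - 1*(-10485) = (-2 + 17)/(-68 + 6) - 1*(-10485) = 15/(-62) + 10485 = -1/62*15 + 10485 = -15/62 + 10485 = 650055/62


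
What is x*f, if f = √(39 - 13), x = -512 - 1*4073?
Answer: -4585*√26 ≈ -23379.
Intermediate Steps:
x = -4585 (x = -512 - 4073 = -4585)
f = √26 ≈ 5.0990
x*f = -4585*√26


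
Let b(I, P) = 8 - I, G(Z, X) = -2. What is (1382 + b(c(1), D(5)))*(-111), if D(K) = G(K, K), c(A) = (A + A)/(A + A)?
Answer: -154179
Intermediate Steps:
c(A) = 1 (c(A) = (2*A)/((2*A)) = (2*A)*(1/(2*A)) = 1)
D(K) = -2
(1382 + b(c(1), D(5)))*(-111) = (1382 + (8 - 1*1))*(-111) = (1382 + (8 - 1))*(-111) = (1382 + 7)*(-111) = 1389*(-111) = -154179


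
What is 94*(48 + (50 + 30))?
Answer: 12032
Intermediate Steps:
94*(48 + (50 + 30)) = 94*(48 + 80) = 94*128 = 12032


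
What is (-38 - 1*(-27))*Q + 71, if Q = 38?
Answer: -347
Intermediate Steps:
(-38 - 1*(-27))*Q + 71 = (-38 - 1*(-27))*38 + 71 = (-38 + 27)*38 + 71 = -11*38 + 71 = -418 + 71 = -347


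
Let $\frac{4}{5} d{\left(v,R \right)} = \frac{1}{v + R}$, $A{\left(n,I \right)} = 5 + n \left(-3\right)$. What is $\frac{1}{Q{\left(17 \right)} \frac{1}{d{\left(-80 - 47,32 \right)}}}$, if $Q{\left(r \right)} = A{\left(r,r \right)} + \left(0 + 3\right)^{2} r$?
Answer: $- \frac{1}{8132} \approx -0.00012297$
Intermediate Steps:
$A{\left(n,I \right)} = 5 - 3 n$
$d{\left(v,R \right)} = \frac{5}{4 \left(R + v\right)}$ ($d{\left(v,R \right)} = \frac{5}{4 \left(v + R\right)} = \frac{5}{4 \left(R + v\right)}$)
$Q{\left(r \right)} = 5 + 6 r$ ($Q{\left(r \right)} = \left(5 - 3 r\right) + \left(0 + 3\right)^{2} r = \left(5 - 3 r\right) + 3^{2} r = \left(5 - 3 r\right) + 9 r = 5 + 6 r$)
$\frac{1}{Q{\left(17 \right)} \frac{1}{d{\left(-80 - 47,32 \right)}}} = \frac{1}{\left(5 + 6 \cdot 17\right) \frac{1}{\frac{5}{4} \frac{1}{32 - 127}}} = \frac{1}{\left(5 + 102\right) \frac{1}{\frac{5}{4} \frac{1}{32 - 127}}} = \frac{1}{107 \frac{1}{\frac{5}{4} \frac{1}{-95}}} = \frac{1}{107 \frac{1}{\frac{5}{4} \left(- \frac{1}{95}\right)}} = \frac{1}{107 \frac{1}{- \frac{1}{76}}} = \frac{1}{107 \left(-76\right)} = \frac{1}{-8132} = - \frac{1}{8132}$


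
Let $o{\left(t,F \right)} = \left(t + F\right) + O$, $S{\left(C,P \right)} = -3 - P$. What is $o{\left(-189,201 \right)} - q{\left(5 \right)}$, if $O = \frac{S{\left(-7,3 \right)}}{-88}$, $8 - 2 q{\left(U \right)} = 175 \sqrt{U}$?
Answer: $\frac{355}{44} + \frac{175 \sqrt{5}}{2} \approx 203.72$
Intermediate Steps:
$q{\left(U \right)} = 4 - \frac{175 \sqrt{U}}{2}$
$O = \frac{3}{44}$ ($O = \frac{-3 - 3}{-88} = \left(-3 - 3\right) \left(- \frac{1}{88}\right) = \left(-6\right) \left(- \frac{1}{88}\right) = \frac{3}{44} \approx 0.068182$)
$o{\left(t,F \right)} = \frac{3}{44} + F + t$ ($o{\left(t,F \right)} = \left(t + F\right) + \frac{3}{44} = \left(F + t\right) + \frac{3}{44} = \frac{3}{44} + F + t$)
$o{\left(-189,201 \right)} - q{\left(5 \right)} = \left(\frac{3}{44} + 201 - 189\right) - \left(4 - \frac{175 \sqrt{5}}{2}\right) = \frac{531}{44} - \left(4 - \frac{175 \sqrt{5}}{2}\right) = \frac{355}{44} + \frac{175 \sqrt{5}}{2}$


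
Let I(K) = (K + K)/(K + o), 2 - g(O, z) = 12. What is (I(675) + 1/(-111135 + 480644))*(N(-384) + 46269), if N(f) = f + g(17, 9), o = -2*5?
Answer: 653833850375/7020671 ≈ 93130.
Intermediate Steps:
o = -10
g(O, z) = -10 (g(O, z) = 2 - 1*12 = 2 - 12 = -10)
N(f) = -10 + f (N(f) = f - 10 = -10 + f)
I(K) = 2*K/(-10 + K) (I(K) = (K + K)/(K - 10) = (2*K)/(-10 + K) = 2*K/(-10 + K))
(I(675) + 1/(-111135 + 480644))*(N(-384) + 46269) = (2*675/(-10 + 675) + 1/(-111135 + 480644))*((-10 - 384) + 46269) = (2*675/665 + 1/369509)*(-394 + 46269) = (2*675*(1/665) + 1/369509)*45875 = (270/133 + 1/369509)*45875 = (14252509/7020671)*45875 = 653833850375/7020671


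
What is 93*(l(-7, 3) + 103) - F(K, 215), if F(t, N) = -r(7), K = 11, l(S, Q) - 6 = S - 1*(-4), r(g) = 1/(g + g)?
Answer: 138013/14 ≈ 9858.1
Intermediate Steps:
r(g) = 1/(2*g)
l(S, Q) = 10 + S (l(S, Q) = 6 + (S - 1*(-4)) = 6 + (S + 4) = 6 + (4 + S) = 10 + S)
F(t, N) = -1/14 (F(t, N) = -1/(2*7) = -1*1/14 = -1/14)
93*(l(-7, 3) + 103) - F(K, 215) = 93*((10 - 7) + 103) - 1*(-1/14) = 93*(3 + 103) + 1/14 = 93*106 + 1/14 = 9858 + 1/14 = 138013/14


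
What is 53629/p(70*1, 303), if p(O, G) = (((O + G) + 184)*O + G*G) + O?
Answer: 53629/130869 ≈ 0.40979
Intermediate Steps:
p(O, G) = O + G² + O*(184 + G + O) (p(O, G) = (((G + O) + 184)*O + G²) + O = ((184 + G + O)*O + G²) + O = (O*(184 + G + O) + G²) + O = (G² + O*(184 + G + O)) + O = O + G² + O*(184 + G + O))
53629/p(70*1, 303) = 53629/(303² + (70*1)² + 185*(70*1) + 303*(70*1)) = 53629/(91809 + 70² + 185*70 + 303*70) = 53629/(91809 + 4900 + 12950 + 21210) = 53629/130869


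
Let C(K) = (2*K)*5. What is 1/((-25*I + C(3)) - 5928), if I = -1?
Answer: -1/5873 ≈ -0.00017027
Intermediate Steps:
C(K) = 10*K
1/((-25*I + C(3)) - 5928) = 1/((-25*(-1) + 10*3) - 5928) = 1/((25 + 30) - 5928) = 1/(55 - 5928) = 1/(-5873) = -1/5873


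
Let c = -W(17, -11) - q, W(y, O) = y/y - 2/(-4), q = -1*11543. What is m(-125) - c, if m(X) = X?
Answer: -23333/2 ≈ -11667.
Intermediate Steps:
q = -11543
W(y, O) = 3/2 (W(y, O) = 1 - 2*(-¼) = 1 + ½ = 3/2)
c = 23083/2 (c = -1*3/2 - 1*(-11543) = -3/2 + 11543 = 23083/2 ≈ 11542.)
m(-125) - c = -125 - 1*23083/2 = -125 - 23083/2 = -23333/2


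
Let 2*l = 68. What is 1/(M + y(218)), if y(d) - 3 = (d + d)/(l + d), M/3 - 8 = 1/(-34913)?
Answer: 2199519/63192341 ≈ 0.034807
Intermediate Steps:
l = 34 (l = (1/2)*68 = 34)
M = 837909/34913 (M = 24 + 3/(-34913) = 24 + 3*(-1/34913) = 24 - 3/34913 = 837909/34913 ≈ 24.000)
y(d) = 3 + 2*d/(34 + d) (y(d) = 3 + (d + d)/(34 + d) = 3 + (2*d)/(34 + d) = 3 + 2*d/(34 + d))
1/(M + y(218)) = 1/(837909/34913 + (102 + 5*218)/(34 + 218)) = 1/(837909/34913 + (102 + 1090)/252) = 1/(837909/34913 + (1/252)*1192) = 1/(837909/34913 + 298/63) = 1/(63192341/2199519) = 2199519/63192341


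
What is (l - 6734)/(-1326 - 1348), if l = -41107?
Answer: 47841/2674 ≈ 17.891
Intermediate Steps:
(l - 6734)/(-1326 - 1348) = (-41107 - 6734)/(-1326 - 1348) = -47841/(-2674) = -47841*(-1/2674) = 47841/2674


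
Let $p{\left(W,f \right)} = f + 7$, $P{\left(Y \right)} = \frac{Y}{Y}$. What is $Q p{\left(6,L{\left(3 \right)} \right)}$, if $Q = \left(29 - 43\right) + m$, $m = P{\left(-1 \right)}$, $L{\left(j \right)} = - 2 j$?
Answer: $-13$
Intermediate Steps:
$P{\left(Y \right)} = 1$
$p{\left(W,f \right)} = 7 + f$
$m = 1$
$Q = -13$ ($Q = \left(29 - 43\right) + 1 = -14 + 1 = -13$)
$Q p{\left(6,L{\left(3 \right)} \right)} = - 13 \left(7 - 6\right) = \left(-13\right) 1 = -13$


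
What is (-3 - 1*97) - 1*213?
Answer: -313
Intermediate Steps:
(-3 - 1*97) - 1*213 = (-3 - 97) - 213 = -100 - 213 = -313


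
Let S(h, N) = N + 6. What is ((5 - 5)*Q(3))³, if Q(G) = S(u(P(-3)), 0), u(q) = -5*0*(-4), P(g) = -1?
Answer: 0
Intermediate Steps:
u(q) = 0 (u(q) = 0*(-4) = 0)
S(h, N) = 6 + N
Q(G) = 6 (Q(G) = 6 + 0 = 6)
((5 - 5)*Q(3))³ = ((5 - 5)*6)³ = (0*6)³ = 0³ = 0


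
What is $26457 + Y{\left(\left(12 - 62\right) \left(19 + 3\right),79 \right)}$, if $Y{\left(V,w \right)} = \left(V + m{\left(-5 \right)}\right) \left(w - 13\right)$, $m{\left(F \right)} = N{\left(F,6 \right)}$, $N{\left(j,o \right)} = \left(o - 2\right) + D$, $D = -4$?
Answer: $-46143$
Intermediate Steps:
$N{\left(j,o \right)} = -6 + o$ ($N{\left(j,o \right)} = \left(o - 2\right) - 4 = \left(-2 + o\right) - 4 = -6 + o$)
$m{\left(F \right)} = 0$ ($m{\left(F \right)} = -6 + 6 = 0$)
$Y{\left(V,w \right)} = V \left(-13 + w\right)$ ($Y{\left(V,w \right)} = \left(V + 0\right) \left(w - 13\right) = V \left(-13 + w\right)$)
$26457 + Y{\left(\left(12 - 62\right) \left(19 + 3\right),79 \right)} = 26457 + \left(12 - 62\right) \left(19 + 3\right) \left(-13 + 79\right) = 26457 + \left(-50\right) 22 \cdot 66 = 26457 - 72600 = -46143$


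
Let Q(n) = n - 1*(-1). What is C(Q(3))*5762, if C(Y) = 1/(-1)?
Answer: -5762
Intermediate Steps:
Q(n) = 1 + n (Q(n) = n + 1 = 1 + n)
C(Y) = -1
C(Q(3))*5762 = -1*5762 = -5762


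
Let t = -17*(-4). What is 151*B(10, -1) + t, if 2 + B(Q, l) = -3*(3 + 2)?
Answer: -2499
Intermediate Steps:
t = 68
B(Q, l) = -17 (B(Q, l) = -2 - 3*(3 + 2) = -2 - 3*5 = -2 - 15 = -17)
151*B(10, -1) + t = 151*(-17) + 68 = -2567 + 68 = -2499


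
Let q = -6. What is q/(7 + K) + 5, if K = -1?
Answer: 4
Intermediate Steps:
q/(7 + K) + 5 = -6/(7 - 1) + 5 = -6/6 + 5 = -6*⅙ + 5 = -1 + 5 = 4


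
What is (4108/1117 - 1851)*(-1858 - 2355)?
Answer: 8693352767/1117 ≈ 7.7828e+6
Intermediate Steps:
(4108/1117 - 1851)*(-1858 - 2355) = (4108*(1/1117) - 1851)*(-4213) = (4108/1117 - 1851)*(-4213) = -2063459/1117*(-4213) = 8693352767/1117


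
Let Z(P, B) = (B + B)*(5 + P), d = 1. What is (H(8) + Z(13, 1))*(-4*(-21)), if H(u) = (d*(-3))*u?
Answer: 1008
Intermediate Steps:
H(u) = -3*u (H(u) = (1*(-3))*u = -3*u)
Z(P, B) = 2*B*(5 + P) (Z(P, B) = (2*B)*(5 + P) = 2*B*(5 + P))
(H(8) + Z(13, 1))*(-4*(-21)) = (-3*8 + 2*1*(5 + 13))*(-4*(-21)) = (-24 + 2*1*18)*84 = (-24 + 36)*84 = 12*84 = 1008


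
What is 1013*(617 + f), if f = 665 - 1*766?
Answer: 522708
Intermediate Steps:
f = -101 (f = 665 - 766 = -101)
1013*(617 + f) = 1013*(617 - 101) = 1013*516 = 522708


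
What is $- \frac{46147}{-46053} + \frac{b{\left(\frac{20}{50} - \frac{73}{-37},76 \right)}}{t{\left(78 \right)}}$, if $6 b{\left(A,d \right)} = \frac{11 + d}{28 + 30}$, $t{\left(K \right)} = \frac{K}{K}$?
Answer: $\frac{230641}{184212} \approx 1.252$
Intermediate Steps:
$t{\left(K \right)} = 1$
$b{\left(A,d \right)} = \frac{11}{348} + \frac{d}{348}$ ($b{\left(A,d \right)} = \frac{\left(11 + d\right) \frac{1}{28 + 30}}{6} = \frac{\left(11 + d\right) \frac{1}{58}}{6} = \frac{\frac{11}{58} + \frac{d}{58}}{6} = \frac{11}{348} + \frac{d}{348}$)
$- \frac{46147}{-46053} + \frac{b{\left(\frac{20}{50} - \frac{73}{-37},76 \right)}}{t{\left(78 \right)}} = - \frac{46147}{-46053} + \frac{\frac{11}{348} + \frac{1}{348} \cdot 76}{1} = \left(-46147\right) \left(- \frac{1}{46053}\right) + \left(\frac{11}{348} + \frac{19}{87}\right) 1 = \frac{46147}{46053} + \frac{1}{4} \cdot 1 = \frac{46147}{46053} + \frac{1}{4} = \frac{230641}{184212}$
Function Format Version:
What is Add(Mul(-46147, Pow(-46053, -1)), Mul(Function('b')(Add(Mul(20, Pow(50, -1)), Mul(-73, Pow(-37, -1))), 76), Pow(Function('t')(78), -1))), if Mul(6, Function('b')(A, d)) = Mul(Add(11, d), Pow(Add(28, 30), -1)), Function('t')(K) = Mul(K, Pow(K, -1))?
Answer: Rational(230641, 184212) ≈ 1.2520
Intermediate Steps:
Function('t')(K) = 1
Function('b')(A, d) = Add(Rational(11, 348), Mul(Rational(1, 348), d)) (Function('b')(A, d) = Mul(Rational(1, 6), Mul(Add(11, d), Pow(Add(28, 30), -1))) = Mul(Rational(1, 6), Mul(Add(11, d), Pow(58, -1))) = Mul(Rational(1, 6), Mul(Add(11, d), Rational(1, 58))) = Mul(Rational(1, 6), Add(Rational(11, 58), Mul(Rational(1, 58), d))) = Add(Rational(11, 348), Mul(Rational(1, 348), d)))
Add(Mul(-46147, Pow(-46053, -1)), Mul(Function('b')(Add(Mul(20, Pow(50, -1)), Mul(-73, Pow(-37, -1))), 76), Pow(Function('t')(78), -1))) = Add(Mul(-46147, Pow(-46053, -1)), Mul(Add(Rational(11, 348), Mul(Rational(1, 348), 76)), Pow(1, -1))) = Add(Mul(-46147, Rational(-1, 46053)), Mul(Add(Rational(11, 348), Rational(19, 87)), 1)) = Add(Rational(46147, 46053), Mul(Rational(1, 4), 1)) = Add(Rational(46147, 46053), Rational(1, 4)) = Rational(230641, 184212)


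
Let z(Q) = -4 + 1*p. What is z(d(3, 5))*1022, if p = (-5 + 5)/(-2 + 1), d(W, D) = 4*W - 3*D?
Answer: -4088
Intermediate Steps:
d(W, D) = -3*D + 4*W
p = 0 (p = 0/(-1) = 0*(-1) = 0)
z(Q) = -4 (z(Q) = -4 + 1*0 = -4 + 0 = -4)
z(d(3, 5))*1022 = -4*1022 = -4088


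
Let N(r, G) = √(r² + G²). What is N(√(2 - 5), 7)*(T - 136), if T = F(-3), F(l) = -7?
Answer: -143*√46 ≈ -969.87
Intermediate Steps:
T = -7
N(r, G) = √(G² + r²)
N(√(2 - 5), 7)*(T - 136) = √(7² + (√(2 - 5))²)*(-7 - 136) = √(49 + (√(-3))²)*(-143) = √(49 + (I*√3)²)*(-143) = √(49 - 3)*(-143) = √46*(-143) = -143*√46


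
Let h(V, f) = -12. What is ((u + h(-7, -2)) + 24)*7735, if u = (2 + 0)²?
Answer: 123760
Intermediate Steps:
u = 4 (u = 2² = 4)
((u + h(-7, -2)) + 24)*7735 = ((4 - 12) + 24)*7735 = (-8 + 24)*7735 = 16*7735 = 123760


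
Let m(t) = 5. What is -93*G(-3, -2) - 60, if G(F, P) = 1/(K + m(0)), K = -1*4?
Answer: -153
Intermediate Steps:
K = -4
G(F, P) = 1 (G(F, P) = 1/(-4 + 5) = 1/1 = 1)
-93*G(-3, -2) - 60 = -93*1 - 60 = -93 - 60 = -153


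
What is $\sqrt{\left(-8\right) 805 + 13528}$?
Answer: $4 \sqrt{443} \approx 84.19$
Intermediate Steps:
$\sqrt{\left(-8\right) 805 + 13528} = \sqrt{-6440 + 13528} = \sqrt{7088} = 4 \sqrt{443}$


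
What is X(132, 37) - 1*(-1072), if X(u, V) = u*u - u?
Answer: 18364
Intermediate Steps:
X(u, V) = u² - u
X(132, 37) - 1*(-1072) = 132*(-1 + 132) - 1*(-1072) = 132*131 + 1072 = 17292 + 1072 = 18364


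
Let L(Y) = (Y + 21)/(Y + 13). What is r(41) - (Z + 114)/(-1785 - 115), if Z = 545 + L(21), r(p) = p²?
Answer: 13576881/8075 ≈ 1681.3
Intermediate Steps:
L(Y) = (21 + Y)/(13 + Y)
Z = 9286/17 (Z = 545 + (21 + 21)/(13 + 21) = 545 + 42/34 = 545 + (1/34)*42 = 545 + 21/17 = 9286/17 ≈ 546.24)
r(41) - (Z + 114)/(-1785 - 115) = 41² - (9286/17 + 114)/(-1785 - 115) = 1681 - 11224/(17*(-1900)) = 1681 - 11224*(-1)/(17*1900) = 1681 - 1*(-2806/8075) = 1681 + 2806/8075 = 13576881/8075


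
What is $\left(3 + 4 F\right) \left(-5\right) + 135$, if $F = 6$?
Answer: $0$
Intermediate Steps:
$\left(3 + 4 F\right) \left(-5\right) + 135 = \left(3 + 4 \cdot 6\right) \left(-5\right) + 135 = \left(3 + 24\right) \left(-5\right) + 135 = 27 \left(-5\right) + 135 = -135 + 135 = 0$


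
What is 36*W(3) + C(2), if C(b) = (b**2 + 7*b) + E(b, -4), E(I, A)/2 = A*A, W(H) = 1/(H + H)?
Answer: 56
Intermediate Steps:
W(H) = 1/(2*H)
E(I, A) = 2*A**2 (E(I, A) = 2*(A*A) = 2*A**2)
C(b) = 32 + b**2 + 7*b (C(b) = (b**2 + 7*b) + 2*(-4)**2 = (b**2 + 7*b) + 2*16 = (b**2 + 7*b) + 32 = 32 + b**2 + 7*b)
36*W(3) + C(2) = 36*((1/2)/3) + (32 + 2**2 + 7*2) = 36*((1/2)*(1/3)) + (32 + 4 + 14) = 36*(1/6) + 50 = 6 + 50 = 56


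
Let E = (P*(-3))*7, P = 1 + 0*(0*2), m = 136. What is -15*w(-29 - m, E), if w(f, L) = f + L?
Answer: 2790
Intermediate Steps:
P = 1 (P = 1 + 0*0 = 1 + 0 = 1)
E = -21 (E = (1*(-3))*7 = -3*7 = -21)
w(f, L) = L + f
-15*w(-29 - m, E) = -15*(-21 + (-29 - 1*136)) = -15*(-21 + (-29 - 136)) = -15*(-21 - 165) = -15*(-186) = 2790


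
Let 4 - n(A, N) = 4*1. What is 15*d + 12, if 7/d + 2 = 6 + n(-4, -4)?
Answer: 153/4 ≈ 38.250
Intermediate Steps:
n(A, N) = 0 (n(A, N) = 4 - 4 = 0)
d = 7/4 (d = 7/(-2 + (6 + 0)) = 7/(-2 + 6) = 7/4 ≈ 1.7500)
15*d + 12 = 15*(7/4) + 12 = 105/4 + 12 = 153/4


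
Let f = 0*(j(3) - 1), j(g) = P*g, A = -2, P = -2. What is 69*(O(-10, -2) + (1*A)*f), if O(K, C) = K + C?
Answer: -828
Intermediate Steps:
j(g) = -2*g
f = 0 (f = 0*(-2*3 - 1) = 0*(-6 - 1) = 0*(-7) = 0)
O(K, C) = C + K
69*(O(-10, -2) + (1*A)*f) = 69*((-2 - 10) + (1*(-2))*0) = 69*(-12 - 2*0) = 69*(-12 + 0) = 69*(-12) = -828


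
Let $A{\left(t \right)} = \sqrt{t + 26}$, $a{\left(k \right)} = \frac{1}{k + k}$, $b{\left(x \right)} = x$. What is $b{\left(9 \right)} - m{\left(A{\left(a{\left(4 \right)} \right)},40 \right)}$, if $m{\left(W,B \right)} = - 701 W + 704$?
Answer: $-695 + \frac{701 \sqrt{418}}{4} \approx 2888.0$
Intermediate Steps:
$a{\left(k \right)} = \frac{1}{2 k}$
$A{\left(t \right)} = \sqrt{26 + t}$
$m{\left(W,B \right)} = 704 - 701 W$
$b{\left(9 \right)} - m{\left(A{\left(a{\left(4 \right)} \right)},40 \right)} = 9 - \left(704 - 701 \sqrt{26 + \frac{1}{2 \cdot 4}}\right) = 9 - \left(704 - 701 \sqrt{26 + \frac{1}{2} \cdot \frac{1}{4}}\right) = 9 - \left(704 - 701 \sqrt{26 + \frac{1}{8}}\right) = 9 - \left(704 - 701 \sqrt{\frac{209}{8}}\right) = 9 - \left(704 - 701 \frac{\sqrt{418}}{4}\right) = 9 - \left(704 - \frac{701 \sqrt{418}}{4}\right) = -695 + \frac{701 \sqrt{418}}{4}$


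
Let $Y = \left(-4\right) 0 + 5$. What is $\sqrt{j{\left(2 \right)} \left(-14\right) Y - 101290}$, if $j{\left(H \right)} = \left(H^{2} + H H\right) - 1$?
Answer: $2 i \sqrt{25445} \approx 319.03 i$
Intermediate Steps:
$Y = 5$ ($Y = 0 + 5 = 5$)
$j{\left(H \right)} = -1 + 2 H^{2}$ ($j{\left(H \right)} = \left(H^{2} + H^{2}\right) - 1 = 2 H^{2} - 1 = -1 + 2 H^{2}$)
$\sqrt{j{\left(2 \right)} \left(-14\right) Y - 101290} = \sqrt{\left(-1 + 2 \cdot 2^{2}\right) \left(-14\right) 5 - 101290} = \sqrt{\left(-1 + 2 \cdot 4\right) \left(-14\right) 5 - 101290} = \sqrt{\left(-1 + 8\right) \left(-14\right) 5 - 101290} = \sqrt{7 \left(-14\right) 5 - 101290} = \sqrt{\left(-98\right) 5 - 101290} = \sqrt{-490 - 101290} = \sqrt{-101780} = 2 i \sqrt{25445}$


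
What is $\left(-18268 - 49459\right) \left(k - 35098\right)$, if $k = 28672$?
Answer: $435213702$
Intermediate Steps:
$\left(-18268 - 49459\right) \left(k - 35098\right) = \left(-18268 - 49459\right) \left(28672 - 35098\right) = \left(-67727\right) \left(-6426\right) = 435213702$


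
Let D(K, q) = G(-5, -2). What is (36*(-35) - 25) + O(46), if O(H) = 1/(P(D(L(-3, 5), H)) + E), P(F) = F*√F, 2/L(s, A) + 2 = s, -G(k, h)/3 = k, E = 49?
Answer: -1251639/974 + 15*√15/974 ≈ -1285.0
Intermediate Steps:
G(k, h) = -3*k
L(s, A) = 2/(-2 + s)
D(K, q) = 15 (D(K, q) = -3*(-5) = 15)
P(F) = F^(3/2)
O(H) = 1/(49 + 15*√15) (O(H) = 1/(15^(3/2) + 49) = 1/(15*√15 + 49) = 1/(49 + 15*√15))
(36*(-35) - 25) + O(46) = (36*(-35) - 25) + (-49/974 + 15*√15/974) = (-1260 - 25) + (-49/974 + 15*√15/974) = -1285 + (-49/974 + 15*√15/974) = -1251639/974 + 15*√15/974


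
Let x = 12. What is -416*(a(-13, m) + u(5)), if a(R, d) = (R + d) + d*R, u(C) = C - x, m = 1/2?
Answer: 10816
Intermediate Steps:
m = ½ ≈ 0.50000
u(C) = -12 + C (u(C) = C - 1*12 = C - 12 = -12 + C)
a(R, d) = R + d + R*d (a(R, d) = (R + d) + R*d = R + d + R*d)
-416*(a(-13, m) + u(5)) = -416*((-13 + ½ - 13*½) + (-12 + 5)) = -416*((-13 + ½ - 13/2) - 7) = -416*(-19 - 7) = -416*(-26) = 10816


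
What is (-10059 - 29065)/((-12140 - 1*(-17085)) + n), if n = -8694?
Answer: 39124/3749 ≈ 10.436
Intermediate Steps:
(-10059 - 29065)/((-12140 - 1*(-17085)) + n) = (-10059 - 29065)/((-12140 - 1*(-17085)) - 8694) = -39124/((-12140 + 17085) - 8694) = -39124/(4945 - 8694) = -39124/(-3749) = -39124*(-1/3749) = 39124/3749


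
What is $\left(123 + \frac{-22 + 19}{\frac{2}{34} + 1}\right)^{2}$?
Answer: $\frac{519841}{36} \approx 14440.0$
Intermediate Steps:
$\left(123 + \frac{-22 + 19}{\frac{2}{34} + 1}\right)^{2} = \left(123 - \frac{3}{2 \cdot \frac{1}{34} + 1}\right)^{2} = \left(123 - \frac{3}{\frac{1}{17} + 1}\right)^{2} = \left(123 - \frac{3}{\frac{18}{17}}\right)^{2} = \left(123 - \frac{17}{6}\right)^{2} = \left(\frac{721}{6}\right)^{2} = \frac{519841}{36}$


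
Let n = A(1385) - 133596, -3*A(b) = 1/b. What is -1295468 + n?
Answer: -5937760921/4155 ≈ -1.4291e+6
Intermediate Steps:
A(b) = -1/(3*b)
n = -555091381/4155 (n = -1/3/1385 - 133596 = -1/3*1/1385 - 133596 = -1/4155 - 133596 = -555091381/4155 ≈ -1.3360e+5)
-1295468 + n = -1295468 - 555091381/4155 = -5937760921/4155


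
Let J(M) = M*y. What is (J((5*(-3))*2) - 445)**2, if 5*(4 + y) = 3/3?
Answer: 109561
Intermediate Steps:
y = -19/5 (y = -4 + (3/3)/5 = -4 + (3*(1/3))/5 = -4 + (1/5)*1 = -4 + 1/5 = -19/5 ≈ -3.8000)
J(M) = -19*M/5 (J(M) = M*(-19/5) = -19*M/5)
(J((5*(-3))*2) - 445)**2 = (-19*5*(-3)*2/5 - 445)**2 = (-(-57)*2 - 445)**2 = (-19/5*(-30) - 445)**2 = (114 - 445)**2 = (-331)**2 = 109561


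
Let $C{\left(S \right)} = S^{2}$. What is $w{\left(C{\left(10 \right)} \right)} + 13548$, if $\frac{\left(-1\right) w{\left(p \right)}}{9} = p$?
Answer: $12648$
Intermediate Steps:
$w{\left(p \right)} = - 9 p$
$w{\left(C{\left(10 \right)} \right)} + 13548 = - 9 \cdot 10^{2} + 13548 = \left(-9\right) 100 + 13548 = -900 + 13548 = 12648$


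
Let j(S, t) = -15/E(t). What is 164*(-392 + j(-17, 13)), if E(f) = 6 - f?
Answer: -447556/7 ≈ -63937.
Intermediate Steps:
j(S, t) = -15/(6 - t)
164*(-392 + j(-17, 13)) = 164*(-392 + 15/(-6 + 13)) = 164*(-392 + 15/7) = 164*(-2729/7) = -447556/7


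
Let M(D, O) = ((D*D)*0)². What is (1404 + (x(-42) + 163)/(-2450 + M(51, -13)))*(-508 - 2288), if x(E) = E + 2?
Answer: -4808668446/1225 ≈ -3.9254e+6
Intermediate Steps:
x(E) = 2 + E
M(D, O) = 0 (M(D, O) = (D²*0)² = 0² = 0)
(1404 + (x(-42) + 163)/(-2450 + M(51, -13)))*(-508 - 2288) = (1404 + ((2 - 42) + 163)/(-2450 + 0))*(-508 - 2288) = (1404 + (-40 + 163)/(-2450))*(-2796) = (1404 + 123*(-1/2450))*(-2796) = (1404 - 123/2450)*(-2796) = (3439677/2450)*(-2796) = -4808668446/1225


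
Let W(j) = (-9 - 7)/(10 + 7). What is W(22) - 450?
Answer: -7666/17 ≈ -450.94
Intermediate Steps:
W(j) = -16/17
W(22) - 450 = -16/17 - 450 = -7666/17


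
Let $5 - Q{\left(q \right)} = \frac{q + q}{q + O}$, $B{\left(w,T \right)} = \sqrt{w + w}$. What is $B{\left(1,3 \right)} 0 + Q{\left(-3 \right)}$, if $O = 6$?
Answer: $7$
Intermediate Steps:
$B{\left(w,T \right)} = \sqrt{2} \sqrt{w}$ ($B{\left(w,T \right)} = \sqrt{2 w} = \sqrt{2} \sqrt{w}$)
$Q{\left(q \right)} = 5 - \frac{2 q}{6 + q}$ ($Q{\left(q \right)} = 5 - \frac{q + q}{q + 6} = 5 - \frac{2 q}{6 + q}$)
$B{\left(1,3 \right)} 0 + Q{\left(-3 \right)} = \sqrt{2} \sqrt{1} \cdot 0 + \frac{3 \left(10 - 3\right)}{6 - 3} = \sqrt{2} \cdot 1 \cdot 0 + 3 \cdot \frac{1}{3} \cdot 7 = \sqrt{2} \cdot 0 + 3 \cdot \frac{1}{3} \cdot 7 = 0 + 7 = 7$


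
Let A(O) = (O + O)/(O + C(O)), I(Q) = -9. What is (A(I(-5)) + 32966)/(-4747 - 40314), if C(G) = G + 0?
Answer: -32967/45061 ≈ -0.73161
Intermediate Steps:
C(G) = G
A(O) = 1 (A(O) = (O + O)/(O + O) = (2*O)/((2*O)) = (2*O)*(1/(2*O)) = 1)
(A(I(-5)) + 32966)/(-4747 - 40314) = (1 + 32966)/(-4747 - 40314) = 32967/(-45061) = 32967*(-1/45061) = -32967/45061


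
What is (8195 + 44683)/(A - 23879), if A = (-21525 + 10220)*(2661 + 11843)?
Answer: -52878/163991599 ≈ -0.00032244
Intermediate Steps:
A = -163967720 (A = -11305*14504 = -163967720)
(8195 + 44683)/(A - 23879) = (8195 + 44683)/(-163967720 - 23879) = 52878/(-163991599) = 52878*(-1/163991599) = -52878/163991599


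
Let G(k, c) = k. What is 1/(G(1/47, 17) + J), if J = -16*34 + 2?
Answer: -47/25473 ≈ -0.0018451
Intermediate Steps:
J = -542 (J = -544 + 2 = -542)
1/(G(1/47, 17) + J) = 1/(1/47 - 542) = 1/(-25473/47) = -47/25473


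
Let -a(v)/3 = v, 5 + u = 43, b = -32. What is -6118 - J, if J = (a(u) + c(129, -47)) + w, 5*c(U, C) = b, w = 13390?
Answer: -96938/5 ≈ -19388.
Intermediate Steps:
u = 38 (u = -5 + 43 = 38)
a(v) = -3*v
c(U, C) = -32/5 (c(U, C) = (⅕)*(-32) = -32/5)
J = 66348/5 (J = (-3*38 - 32/5) + 13390 = (-114 - 32/5) + 13390 = -602/5 + 13390 = 66348/5 ≈ 13270.)
-6118 - J = -6118 - 1*66348/5 = -6118 - 66348/5 = -96938/5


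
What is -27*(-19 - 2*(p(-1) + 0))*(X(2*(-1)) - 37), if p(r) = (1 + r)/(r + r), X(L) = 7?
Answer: -15390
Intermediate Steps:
p(r) = (1 + r)/(2*r) (p(r) = (1 + r)/((2*r)) = (1 + r)*(1/(2*r)) = (1 + r)/(2*r))
-27*(-19 - 2*(p(-1) + 0))*(X(2*(-1)) - 37) = -27*(-19 - 2*((½)*(1 - 1)/(-1) + 0))*(7 - 37) = -27*(-19 - 2*((½)*(-1)*0 + 0))*(-30) = -27*(-19 - 2*(0 + 0))*(-30) = -27*(-19 - 2*0)*(-30) = -27*(-19 + 0)*(-30) = -(-513)*(-30) = -27*570 = -15390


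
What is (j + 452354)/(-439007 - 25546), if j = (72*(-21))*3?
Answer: -447818/464553 ≈ -0.96398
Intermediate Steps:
j = -4536 (j = -1512*3 = -4536)
(j + 452354)/(-439007 - 25546) = (-4536 + 452354)/(-439007 - 25546) = 447818/(-464553) = 447818*(-1/464553) = -447818/464553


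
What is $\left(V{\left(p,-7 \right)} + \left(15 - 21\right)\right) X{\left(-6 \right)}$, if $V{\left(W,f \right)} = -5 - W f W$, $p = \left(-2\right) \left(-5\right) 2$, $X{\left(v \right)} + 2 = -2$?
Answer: $-11156$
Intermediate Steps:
$X{\left(v \right)} = -4$ ($X{\left(v \right)} = -2 - 2 = -4$)
$p = 20$ ($p = 10 \cdot 2 = 20$)
$V{\left(W,f \right)} = -5 - f W^{2}$
$\left(V{\left(p,-7 \right)} + \left(15 - 21\right)\right) X{\left(-6 \right)} = \left(\left(-5 - - 7 \cdot 20^{2}\right) + \left(15 - 21\right)\right) \left(-4\right) = \left(\left(-5 - \left(-7\right) 400\right) + \left(15 - 21\right)\right) \left(-4\right) = \left(\left(-5 + 2800\right) - 6\right) \left(-4\right) = \left(2795 - 6\right) \left(-4\right) = 2789 \left(-4\right) = -11156$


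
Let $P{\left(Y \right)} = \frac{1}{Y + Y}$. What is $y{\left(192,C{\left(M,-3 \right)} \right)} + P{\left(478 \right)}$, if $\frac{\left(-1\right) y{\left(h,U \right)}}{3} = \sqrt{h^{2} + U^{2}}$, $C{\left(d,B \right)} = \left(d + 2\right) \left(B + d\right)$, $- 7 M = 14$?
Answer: $- \frac{550655}{956} \approx -576.0$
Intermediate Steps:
$M = -2$ ($M = \left(- \frac{1}{7}\right) 14 = -2$)
$C{\left(d,B \right)} = \left(2 + d\right) \left(B + d\right)$
$P{\left(Y \right)} = \frac{1}{2 Y}$
$y{\left(h,U \right)} = - 3 \sqrt{U^{2} + h^{2}}$ ($y{\left(h,U \right)} = - 3 \sqrt{h^{2} + U^{2}} = - 3 \sqrt{U^{2} + h^{2}}$)
$y{\left(192,C{\left(M,-3 \right)} \right)} + P{\left(478 \right)} = - 3 \sqrt{\left(\left(-2\right)^{2} + 2 \left(-3\right) + 2 \left(-2\right) - -6\right)^{2} + 192^{2}} + \frac{1}{2 \cdot 478} = - 3 \sqrt{\left(4 - 6 - 4 + 6\right)^{2} + 36864} + \frac{1}{2} \cdot \frac{1}{478} = - 3 \sqrt{0^{2} + 36864} + \frac{1}{956} = - 3 \sqrt{0 + 36864} + \frac{1}{956} = - 3 \sqrt{36864} + \frac{1}{956} = \left(-3\right) 192 + \frac{1}{956} = -576 + \frac{1}{956} = - \frac{550655}{956}$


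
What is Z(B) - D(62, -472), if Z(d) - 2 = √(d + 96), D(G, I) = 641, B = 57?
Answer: -639 + 3*√17 ≈ -626.63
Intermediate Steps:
Z(d) = 2 + √(96 + d) (Z(d) = 2 + √(d + 96) = 2 + √(96 + d))
Z(B) - D(62, -472) = (2 + √(96 + 57)) - 1*641 = (2 + √153) - 641 = (2 + 3*√17) - 641 = -639 + 3*√17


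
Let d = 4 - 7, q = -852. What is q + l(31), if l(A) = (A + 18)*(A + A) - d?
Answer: 2189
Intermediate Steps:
d = -3
l(A) = 3 + 2*A*(18 + A) (l(A) = (A + 18)*(A + A) - 1*(-3) = (18 + A)*(2*A) + 3 = 2*A*(18 + A) + 3 = 3 + 2*A*(18 + A))
q + l(31) = -852 + (3 + 2*31² + 36*31) = -852 + (3 + 2*961 + 1116) = -852 + (3 + 1922 + 1116) = -852 + 3041 = 2189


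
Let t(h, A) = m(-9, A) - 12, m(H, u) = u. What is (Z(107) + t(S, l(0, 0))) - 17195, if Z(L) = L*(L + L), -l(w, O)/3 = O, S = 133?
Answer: 5691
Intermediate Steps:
l(w, O) = -3*O
Z(L) = 2*L**2 (Z(L) = L*(2*L) = 2*L**2)
t(h, A) = -12 + A (t(h, A) = A - 12 = -12 + A)
(Z(107) + t(S, l(0, 0))) - 17195 = (2*107**2 + (-12 - 3*0)) - 17195 = (2*11449 + (-12 + 0)) - 17195 = (22898 - 12) - 17195 = 22886 - 17195 = 5691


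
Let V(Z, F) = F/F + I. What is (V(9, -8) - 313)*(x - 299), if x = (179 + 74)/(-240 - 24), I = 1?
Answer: 2238889/24 ≈ 93287.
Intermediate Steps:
x = -23/24 (x = 253/(-264) = 253*(-1/264) = -23/24 ≈ -0.95833)
V(Z, F) = 2 (V(Z, F) = F/F + 1 = 1 + 1 = 2)
(V(9, -8) - 313)*(x - 299) = (2 - 313)*(-23/24 - 299) = -311*(-7199/24) = 2238889/24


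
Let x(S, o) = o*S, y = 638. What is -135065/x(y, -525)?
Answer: 3859/9570 ≈ 0.40324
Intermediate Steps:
x(S, o) = S*o
-135065/x(y, -525) = -135065/(638*(-525)) = -135065/(-334950) = -135065*(-1/334950) = 3859/9570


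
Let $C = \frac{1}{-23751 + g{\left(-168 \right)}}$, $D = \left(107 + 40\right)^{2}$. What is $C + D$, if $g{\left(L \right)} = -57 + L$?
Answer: $\frac{518097383}{23976} \approx 21609.0$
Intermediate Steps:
$D = 21609$ ($D = 147^{2} = 21609$)
$C = - \frac{1}{23976}$ ($C = \frac{1}{-23751 - 225} = \frac{1}{-23976} = - \frac{1}{23976} \approx -4.1708 \cdot 10^{-5}$)
$C + D = - \frac{1}{23976} + 21609 = \frac{518097383}{23976}$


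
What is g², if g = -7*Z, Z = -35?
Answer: 60025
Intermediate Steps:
g = 245 (g = -7*(-35) = 245)
g² = 245² = 60025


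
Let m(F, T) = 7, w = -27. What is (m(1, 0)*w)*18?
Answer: -3402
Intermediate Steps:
(m(1, 0)*w)*18 = (7*(-27))*18 = -189*18 = -3402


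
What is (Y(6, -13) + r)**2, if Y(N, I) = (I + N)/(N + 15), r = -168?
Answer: 255025/9 ≈ 28336.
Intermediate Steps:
Y(N, I) = (I + N)/(15 + N)
(Y(6, -13) + r)**2 = ((-13 + 6)/(15 + 6) - 168)**2 = (-7/21 - 168)**2 = ((1/21)*(-7) - 168)**2 = (-1/3 - 168)**2 = (-505/3)**2 = 255025/9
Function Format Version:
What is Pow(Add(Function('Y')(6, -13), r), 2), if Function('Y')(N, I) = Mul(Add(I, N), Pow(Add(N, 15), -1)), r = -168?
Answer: Rational(255025, 9) ≈ 28336.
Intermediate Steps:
Function('Y')(N, I) = Mul(Pow(Add(15, N), -1), Add(I, N)) (Function('Y')(N, I) = Mul(Add(I, N), Pow(Add(15, N), -1)) = Mul(Pow(Add(15, N), -1), Add(I, N)))
Pow(Add(Function('Y')(6, -13), r), 2) = Pow(Add(Mul(Pow(Add(15, 6), -1), Add(-13, 6)), -168), 2) = Pow(Add(Mul(Pow(21, -1), -7), -168), 2) = Pow(Add(Mul(Rational(1, 21), -7), -168), 2) = Pow(Add(Rational(-1, 3), -168), 2) = Pow(Rational(-505, 3), 2) = Rational(255025, 9)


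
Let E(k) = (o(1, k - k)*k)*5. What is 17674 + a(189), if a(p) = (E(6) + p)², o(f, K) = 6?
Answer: 153835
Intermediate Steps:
E(k) = 30*k (E(k) = (6*k)*5 = 30*k)
a(p) = (180 + p)² (a(p) = (30*6 + p)² = (180 + p)²)
17674 + a(189) = 17674 + (180 + 189)² = 17674 + 369² = 17674 + 136161 = 153835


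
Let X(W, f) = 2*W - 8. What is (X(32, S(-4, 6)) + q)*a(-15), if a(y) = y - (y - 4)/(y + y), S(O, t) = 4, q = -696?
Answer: 30016/3 ≈ 10005.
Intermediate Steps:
X(W, f) = -8 + 2*W
a(y) = y - (-4 + y)/(2*y)
(X(32, S(-4, 6)) + q)*a(-15) = ((-8 + 2*32) - 696)*(-½ - 15 + 2/(-15)) = ((-8 + 64) - 696)*(-½ - 15 + 2*(-1/15)) = (56 - 696)*(-½ - 15 - 2/15) = -640*(-469/30) = 30016/3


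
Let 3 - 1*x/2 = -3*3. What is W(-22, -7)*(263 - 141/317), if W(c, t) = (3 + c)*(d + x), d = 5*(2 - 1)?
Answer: -45859730/317 ≈ -1.4467e+5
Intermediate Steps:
d = 5 (d = 5*1 = 5)
x = 24 (x = 6 - (-6)*3 = 6 - 2*(-9) = 6 + 18 = 24)
W(c, t) = 87 + 29*c (W(c, t) = (3 + c)*(5 + 24) = (3 + c)*29 = 87 + 29*c)
W(-22, -7)*(263 - 141/317) = (87 + 29*(-22))*(263 - 141/317) = (87 - 638)*(263 - 141*1/317) = -551*(263 - 141/317) = -551*83230/317 = -45859730/317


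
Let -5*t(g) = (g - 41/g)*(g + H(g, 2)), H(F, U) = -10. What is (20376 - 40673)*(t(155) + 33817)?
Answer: -92272171403/155 ≈ -5.9530e+8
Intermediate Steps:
t(g) = -(-10 + g)*(g - 41/g)/5 (t(g) = -(g - 41/g)*(g - 10)/5 = -(g - 41/g)*(-10 + g)/5 = -(-10 + g)*(g - 41/g)/5)
(20376 - 40673)*(t(155) + 33817) = (20376 - 40673)*((41/5 - 82/155 + 2*155 - ⅕*155²) + 33817) = -20297*((41/5 - 82*1/155 + 310 - ⅕*24025) + 33817) = -20297*((41/5 - 82/155 + 310 - 4805) + 33817) = -20297*(-695536/155 + 33817) = -20297*4546099/155 = -92272171403/155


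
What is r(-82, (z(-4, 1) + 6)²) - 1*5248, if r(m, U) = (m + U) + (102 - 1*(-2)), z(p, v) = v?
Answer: -5177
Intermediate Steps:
r(m, U) = 104 + U + m (r(m, U) = (U + m) + (102 + 2) = (U + m) + 104 = 104 + U + m)
r(-82, (z(-4, 1) + 6)²) - 1*5248 = (104 + (1 + 6)² - 82) - 1*5248 = (104 + 7² - 82) - 5248 = (104 + 49 - 82) - 5248 = 71 - 5248 = -5177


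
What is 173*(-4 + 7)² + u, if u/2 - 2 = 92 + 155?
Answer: 2055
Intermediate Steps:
u = 498 (u = 4 + 2*(92 + 155) = 4 + 2*247 = 4 + 494 = 498)
173*(-4 + 7)² + u = 173*(-4 + 7)² + 498 = 173*3² + 498 = 173*9 + 498 = 1557 + 498 = 2055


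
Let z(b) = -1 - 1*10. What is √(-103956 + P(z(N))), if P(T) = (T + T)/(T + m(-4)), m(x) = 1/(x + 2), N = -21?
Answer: 4*I*√3436982/23 ≈ 322.42*I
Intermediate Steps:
z(b) = -11 (z(b) = -1 - 10 = -11)
m(x) = 1/(2 + x)
P(T) = 2*T/(-½ + T) (P(T) = (T + T)/(T + 1/(2 - 4)) = (2*T)/(T + 1/(-2)) = (2*T)/(T - ½) = (2*T)/(-½ + T) = 2*T/(-½ + T))
√(-103956 + P(z(N))) = √(-103956 + 4*(-11)/(-1 + 2*(-11))) = √(-103956 + 4*(-11)/(-1 - 22)) = √(-103956 + 4*(-11)/(-23)) = √(-103956 + 4*(-11)*(-1/23)) = √(-103956 + 44/23) = √(-2390944/23) = 4*I*√3436982/23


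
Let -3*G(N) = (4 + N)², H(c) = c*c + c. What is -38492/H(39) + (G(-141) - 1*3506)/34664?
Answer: -168689491/6759480 ≈ -24.956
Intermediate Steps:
H(c) = c + c² (H(c) = c² + c = c + c²)
G(N) = -(4 + N)²/3
-38492/H(39) + (G(-141) - 1*3506)/34664 = -38492*1/(39*(1 + 39)) + (-(4 - 141)²/3 - 1*3506)/34664 = -38492/(39*40) + (-⅓*(-137)² - 3506)*(1/34664) = -38492/1560 + (-⅓*18769 - 3506)*(1/34664) = -38492*1/1560 + (-18769/3 - 3506)*(1/34664) = -9623/390 - 29287/3*1/34664 = -9623/390 - 29287/103992 = -168689491/6759480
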